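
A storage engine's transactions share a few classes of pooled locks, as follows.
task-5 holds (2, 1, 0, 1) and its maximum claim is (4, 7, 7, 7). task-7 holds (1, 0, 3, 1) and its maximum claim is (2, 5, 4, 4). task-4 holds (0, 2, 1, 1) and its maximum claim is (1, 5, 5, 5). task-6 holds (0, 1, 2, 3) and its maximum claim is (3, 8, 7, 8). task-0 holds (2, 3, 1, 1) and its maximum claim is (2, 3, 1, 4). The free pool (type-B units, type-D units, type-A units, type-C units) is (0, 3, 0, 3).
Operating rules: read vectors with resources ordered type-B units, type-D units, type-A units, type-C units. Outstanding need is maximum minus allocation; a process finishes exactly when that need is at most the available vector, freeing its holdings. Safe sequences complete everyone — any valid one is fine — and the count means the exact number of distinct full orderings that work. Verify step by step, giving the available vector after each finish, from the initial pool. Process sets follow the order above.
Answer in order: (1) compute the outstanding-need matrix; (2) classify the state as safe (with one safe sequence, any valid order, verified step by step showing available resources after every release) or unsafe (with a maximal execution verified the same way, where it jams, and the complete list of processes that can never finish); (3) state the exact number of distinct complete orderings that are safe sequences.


(1) Remaining need (order type-B units, type-D units, type-A units, type-C units):
  task-5: (2, 6, 7, 6)
  task-7: (1, 5, 1, 3)
  task-4: (1, 3, 4, 4)
  task-6: (3, 7, 5, 5)
  task-0: (0, 0, 0, 3)
(2) SAFE, for example via the order task-0, task-7, task-4, task-6, task-5.
Key observation: task-0 is the earliest step where a requested resource binds exactly: need (0, 0, 0, 3), pool (0, 3, 0, 3) at its turn.
Verifying each step:
  pool = (0, 3, 0, 3)
  task-0 needs (0, 0, 0, 3) <= (0, 3, 0, 3) -> finishes; pool += (2, 3, 1, 1) = (2, 6, 1, 4)
  task-7 needs (1, 5, 1, 3) <= (2, 6, 1, 4) -> finishes; pool += (1, 0, 3, 1) = (3, 6, 4, 5)
  task-4 needs (1, 3, 4, 4) <= (3, 6, 4, 5) -> finishes; pool += (0, 2, 1, 1) = (3, 8, 5, 6)
  task-6 needs (3, 7, 5, 5) <= (3, 8, 5, 6) -> finishes; pool += (0, 1, 2, 3) = (3, 9, 7, 9)
  task-5 needs (2, 6, 7, 6) <= (3, 9, 7, 9) -> finishes; pool += (2, 1, 0, 1) = (5, 10, 7, 10)
(3) Precisely 1 of the possible complete orderings is a safe sequence.


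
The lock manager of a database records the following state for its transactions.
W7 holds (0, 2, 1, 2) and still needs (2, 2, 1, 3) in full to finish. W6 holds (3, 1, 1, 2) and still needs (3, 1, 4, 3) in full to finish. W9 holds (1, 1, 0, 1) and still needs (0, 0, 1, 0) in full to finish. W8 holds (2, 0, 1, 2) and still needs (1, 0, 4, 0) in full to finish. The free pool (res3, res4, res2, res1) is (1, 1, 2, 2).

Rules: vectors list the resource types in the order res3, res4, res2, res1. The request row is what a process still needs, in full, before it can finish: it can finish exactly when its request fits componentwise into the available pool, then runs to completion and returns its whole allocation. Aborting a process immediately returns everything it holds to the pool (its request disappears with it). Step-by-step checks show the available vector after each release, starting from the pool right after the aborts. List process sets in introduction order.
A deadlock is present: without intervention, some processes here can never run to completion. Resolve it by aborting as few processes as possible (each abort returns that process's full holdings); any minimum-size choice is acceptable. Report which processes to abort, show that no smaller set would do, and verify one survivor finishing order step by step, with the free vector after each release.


The answer: abort W6.
Key observation: the deadlocked W8 becomes finishable only because W6 released (3, 1, 1, 2); it completes at step 3 below.
No smaller set exists: with zero aborts the deadlock remains.
One survivor order: W7, W9, W8. Walking it through (post-abort pool first):
  pool = (4, 2, 3, 4)
  run W7 (needs (2, 2, 1, 3), free (4, 2, 3, 4)); after release of (0, 2, 1, 2) the pool is (4, 4, 4, 6)
  run W9 (needs (0, 0, 1, 0), free (4, 4, 4, 6)); after release of (1, 1, 0, 1) the pool is (5, 5, 4, 7)
  run W8 (needs (1, 0, 4, 0), free (5, 5, 4, 7)); after release of (2, 0, 1, 2) the pool is (7, 5, 5, 9)


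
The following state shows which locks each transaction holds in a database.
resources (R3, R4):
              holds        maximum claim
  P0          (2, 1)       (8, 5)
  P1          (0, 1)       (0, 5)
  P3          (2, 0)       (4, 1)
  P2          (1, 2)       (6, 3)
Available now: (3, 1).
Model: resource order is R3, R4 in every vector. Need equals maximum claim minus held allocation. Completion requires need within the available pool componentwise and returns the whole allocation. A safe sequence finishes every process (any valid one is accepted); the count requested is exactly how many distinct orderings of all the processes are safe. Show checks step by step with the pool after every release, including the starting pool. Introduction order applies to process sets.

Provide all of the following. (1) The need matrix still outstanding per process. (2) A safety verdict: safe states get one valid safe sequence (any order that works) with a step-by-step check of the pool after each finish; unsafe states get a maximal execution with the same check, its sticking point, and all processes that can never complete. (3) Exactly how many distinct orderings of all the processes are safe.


(1) Outstanding need per process (order R3, R4):
  P0: (6, 4)
  P1: (0, 4)
  P3: (2, 1)
  P2: (5, 1)
(2) UNSAFE — no complete ordering exists.
Key observation: no order helps: past P3, P2, the free pool tops out at (6, 3), below what each blocked process needs in R4.
A maximal execution: P3, P2 — then nothing else fits. Verifying each step:
  pool = (3, 1)
  run P3 (needs (2, 1), free (3, 1)); after release of (2, 0) the pool is (5, 1)
  run P2 (needs (5, 1), free (5, 1)); after release of (1, 2) the pool is (6, 3)
  blocked: P0 wants (6, 4), pool (6, 3) — not enough R4
  blocked: P1 wants (0, 4), pool (6, 3) — not enough R4
Never able to finish: P0 and P1.
(3) Exactly 0 of the possible complete orderings are safe sequences.


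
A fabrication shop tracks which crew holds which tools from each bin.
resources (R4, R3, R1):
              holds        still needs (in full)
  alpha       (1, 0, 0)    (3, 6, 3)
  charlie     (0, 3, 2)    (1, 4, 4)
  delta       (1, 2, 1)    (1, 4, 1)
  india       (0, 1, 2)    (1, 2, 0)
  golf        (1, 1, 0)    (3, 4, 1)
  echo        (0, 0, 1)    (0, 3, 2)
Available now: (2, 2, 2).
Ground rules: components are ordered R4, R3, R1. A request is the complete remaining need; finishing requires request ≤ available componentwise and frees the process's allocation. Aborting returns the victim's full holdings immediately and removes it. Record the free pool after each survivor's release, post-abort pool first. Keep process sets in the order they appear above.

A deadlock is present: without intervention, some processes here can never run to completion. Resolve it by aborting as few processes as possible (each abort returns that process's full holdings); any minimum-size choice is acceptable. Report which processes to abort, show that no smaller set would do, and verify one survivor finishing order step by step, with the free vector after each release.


Minimum abort set: golf.
Key observation: charlie could never have finished before the abort; with (1, 1, 0) returned by golf, it fits at step 3.
Why nothing smaller works: aborting no one leaves the state deadlocked as given.
The survivors complete as india, echo, charlie, delta, alpha. Verifying each step (starting from the post-abort pool):
  pool = (3, 3, 2)
  india: need (1, 2, 0) fits (3, 3, 2); releases (0, 1, 2), pool now (3, 4, 4)
  echo: need (0, 3, 2) fits (3, 4, 4); releases (0, 0, 1), pool now (3, 4, 5)
  charlie: need (1, 4, 4) fits (3, 4, 5); releases (0, 3, 2), pool now (3, 7, 7)
  delta: need (1, 4, 1) fits (3, 7, 7); releases (1, 2, 1), pool now (4, 9, 8)
  alpha: need (3, 6, 3) fits (4, 9, 8); releases (1, 0, 0), pool now (5, 9, 8)


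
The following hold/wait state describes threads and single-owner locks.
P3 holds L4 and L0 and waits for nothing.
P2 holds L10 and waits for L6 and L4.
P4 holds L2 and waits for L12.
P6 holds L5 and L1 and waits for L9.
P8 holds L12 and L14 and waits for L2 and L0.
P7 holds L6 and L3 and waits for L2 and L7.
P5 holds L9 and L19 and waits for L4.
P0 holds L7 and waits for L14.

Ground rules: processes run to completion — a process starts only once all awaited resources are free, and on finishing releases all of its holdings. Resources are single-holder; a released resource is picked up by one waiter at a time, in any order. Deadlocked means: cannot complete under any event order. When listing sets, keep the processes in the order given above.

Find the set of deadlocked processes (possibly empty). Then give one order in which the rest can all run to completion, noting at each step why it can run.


Deadlocked: P2, P4, P8, P7 and P0.
Key observation: the waits loop around P4 -> P8 -> P4 with no way out; P2, P7 and P0 wait into the deadlock from upstream.
The rest can finish in the order P3, P5, P6.
Walking it through:
  P3: no waits; runs immediately, freeing L4 and L0
  P5: everything it awaited (L4) is free; runs, freeing L9 and L19
  P6: everything it awaited (L9) is free; runs, freeing L5 and L1


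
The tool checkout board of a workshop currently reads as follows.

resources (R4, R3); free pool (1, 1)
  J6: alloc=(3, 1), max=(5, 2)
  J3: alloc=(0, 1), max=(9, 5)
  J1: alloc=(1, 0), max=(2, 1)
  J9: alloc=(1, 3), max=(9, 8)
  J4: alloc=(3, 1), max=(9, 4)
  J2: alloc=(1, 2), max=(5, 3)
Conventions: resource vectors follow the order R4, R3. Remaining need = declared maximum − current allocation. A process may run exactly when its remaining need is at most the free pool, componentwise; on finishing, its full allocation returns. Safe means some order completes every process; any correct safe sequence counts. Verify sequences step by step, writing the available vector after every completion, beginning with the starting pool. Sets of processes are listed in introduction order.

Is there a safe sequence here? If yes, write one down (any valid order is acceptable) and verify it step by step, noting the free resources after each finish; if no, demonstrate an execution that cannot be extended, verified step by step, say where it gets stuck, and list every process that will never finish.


SAFE — a valid safe sequence is J1, J6, J2, J4, J9, J3.
Key observation: reading the order forward, J1 is the first process whose need (1, 1) meets the free pool (1, 1) exactly on a resource it requests.
Walking it through:
  pool = (1, 1)
  J1 needs (1, 1) <= (1, 1) -> finishes; pool += (1, 0) = (2, 1)
  J6 needs (2, 1) <= (2, 1) -> finishes; pool += (3, 1) = (5, 2)
  J2 needs (4, 1) <= (5, 2) -> finishes; pool += (1, 2) = (6, 4)
  J4 needs (6, 3) <= (6, 4) -> finishes; pool += (3, 1) = (9, 5)
  J9 needs (8, 5) <= (9, 5) -> finishes; pool += (1, 3) = (10, 8)
  J3 needs (9, 4) <= (10, 8) -> finishes; pool += (0, 1) = (10, 9)


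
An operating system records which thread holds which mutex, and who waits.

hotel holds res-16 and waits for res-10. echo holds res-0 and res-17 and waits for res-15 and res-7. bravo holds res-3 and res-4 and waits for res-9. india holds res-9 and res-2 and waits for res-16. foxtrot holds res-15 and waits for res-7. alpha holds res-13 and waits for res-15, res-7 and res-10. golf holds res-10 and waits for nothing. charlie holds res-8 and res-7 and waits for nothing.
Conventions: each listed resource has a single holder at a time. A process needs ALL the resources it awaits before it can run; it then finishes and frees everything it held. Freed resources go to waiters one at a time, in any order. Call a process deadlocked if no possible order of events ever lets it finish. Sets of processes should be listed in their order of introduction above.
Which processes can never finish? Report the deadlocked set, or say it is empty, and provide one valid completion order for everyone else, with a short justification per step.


No process is deadlocked.
Key observation: all waits point, directly or indirectly, at processes that can finish, so nothing is permanently blocked.
A valid finishing order for the others: golf, charlie, hotel, foxtrot, alpha, echo, india, bravo.
Step-by-step check:
  run golf (it waits on nothing); releases res-10
  run charlie (it waits on nothing); releases res-8 and res-7
  hotel waits on res-10 — all released -> runs and releases res-16
  foxtrot waits on res-7 — all released -> runs and releases res-15
  alpha waits on res-15, res-7 and res-10 — all released -> runs and releases res-13
  echo waits on res-15 and res-7 — all released -> runs and releases res-0 and res-17
  india waits on res-16 — all released -> runs and releases res-9 and res-2
  bravo waits on res-9 — all released -> runs and releases res-3 and res-4


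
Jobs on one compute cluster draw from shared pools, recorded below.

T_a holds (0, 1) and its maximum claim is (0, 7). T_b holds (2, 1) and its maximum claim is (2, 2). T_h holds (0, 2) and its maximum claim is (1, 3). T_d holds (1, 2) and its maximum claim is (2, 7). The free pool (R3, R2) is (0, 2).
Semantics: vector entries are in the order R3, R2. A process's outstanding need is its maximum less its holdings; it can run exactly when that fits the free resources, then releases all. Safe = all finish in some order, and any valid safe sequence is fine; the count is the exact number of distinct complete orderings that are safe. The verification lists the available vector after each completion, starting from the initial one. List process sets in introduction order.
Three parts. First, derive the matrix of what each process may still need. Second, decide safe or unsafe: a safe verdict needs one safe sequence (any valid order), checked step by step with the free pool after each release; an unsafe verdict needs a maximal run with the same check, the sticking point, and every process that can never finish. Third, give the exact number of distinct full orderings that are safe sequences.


(1) Remaining need (order R3, R2):
  T_a: (0, 6)
  T_b: (0, 1)
  T_h: (1, 1)
  T_d: (1, 5)
(2) SAFE, for example via the order T_b, T_h, T_d, T_a.
Key observation: T_d is the earliest step where a requested resource binds exactly: need (1, 5), pool (2, 5) at its turn.
Step-by-step check:
  pool = (0, 2)
  run T_b (needs (0, 1), free (0, 2)); after release of (2, 1) the pool is (2, 3)
  run T_h (needs (1, 1), free (2, 3)); after release of (0, 2) the pool is (2, 5)
  run T_d (needs (1, 5), free (2, 5)); after release of (1, 2) the pool is (3, 7)
  run T_a (needs (0, 6), free (3, 7)); after release of (0, 1) the pool is (3, 8)
(3) The exact count: 1 of the possible complete orderings is a safe sequence.


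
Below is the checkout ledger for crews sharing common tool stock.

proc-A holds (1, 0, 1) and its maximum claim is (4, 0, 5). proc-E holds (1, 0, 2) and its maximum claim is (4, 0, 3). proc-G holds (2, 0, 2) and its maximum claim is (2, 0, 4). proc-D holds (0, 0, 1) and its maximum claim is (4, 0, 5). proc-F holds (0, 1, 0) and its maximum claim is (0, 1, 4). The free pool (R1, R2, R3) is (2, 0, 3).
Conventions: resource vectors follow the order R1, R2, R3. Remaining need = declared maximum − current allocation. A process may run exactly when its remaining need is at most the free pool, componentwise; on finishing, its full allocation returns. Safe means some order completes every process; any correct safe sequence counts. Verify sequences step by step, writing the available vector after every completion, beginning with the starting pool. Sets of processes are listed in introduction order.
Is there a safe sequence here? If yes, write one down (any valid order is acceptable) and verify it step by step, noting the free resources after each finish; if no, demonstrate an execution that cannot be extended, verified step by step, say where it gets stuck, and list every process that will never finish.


SAFE, for example via the order proc-G, proc-F, proc-E, proc-A, proc-D.
Key observation: the order never hits an exact fit; proc-G is the first step at the minimum slack of 1 on its requested resources ((0, 0, 2), (2, 0, 3) free).
Walking it through:
  pool = (2, 0, 3)
  proc-G: need (0, 0, 2) fits (2, 0, 3); releases (2, 0, 2), pool now (4, 0, 5)
  proc-F: need (0, 0, 4) fits (4, 0, 5); releases (0, 1, 0), pool now (4, 1, 5)
  proc-E: need (3, 0, 1) fits (4, 1, 5); releases (1, 0, 2), pool now (5, 1, 7)
  proc-A: need (3, 0, 4) fits (5, 1, 7); releases (1, 0, 1), pool now (6, 1, 8)
  proc-D: need (4, 0, 4) fits (6, 1, 8); releases (0, 0, 1), pool now (6, 1, 9)


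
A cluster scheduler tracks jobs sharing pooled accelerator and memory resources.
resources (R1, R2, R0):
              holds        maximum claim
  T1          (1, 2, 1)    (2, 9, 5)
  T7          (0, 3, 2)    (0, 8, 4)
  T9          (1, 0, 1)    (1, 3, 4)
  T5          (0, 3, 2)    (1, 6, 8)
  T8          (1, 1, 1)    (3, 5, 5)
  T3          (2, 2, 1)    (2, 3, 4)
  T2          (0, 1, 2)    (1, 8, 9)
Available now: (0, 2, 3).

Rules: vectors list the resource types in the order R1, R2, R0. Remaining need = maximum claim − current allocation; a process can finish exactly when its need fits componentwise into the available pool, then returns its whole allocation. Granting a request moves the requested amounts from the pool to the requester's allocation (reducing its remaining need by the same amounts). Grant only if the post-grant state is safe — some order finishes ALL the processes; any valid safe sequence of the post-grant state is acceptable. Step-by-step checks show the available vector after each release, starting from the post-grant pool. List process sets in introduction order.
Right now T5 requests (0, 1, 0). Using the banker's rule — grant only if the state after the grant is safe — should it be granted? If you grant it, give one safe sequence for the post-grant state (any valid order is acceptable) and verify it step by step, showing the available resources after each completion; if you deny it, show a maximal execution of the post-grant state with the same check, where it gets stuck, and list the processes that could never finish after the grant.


DENY. Granting would leave the state unsafe.
Key observation: after T3, T9 the pool peaks at (3, 3, 5), and each blocked process is short somewhere: T1 on R2; T7 on R2; T5 on R0; T8 on R2; T2 on R2, R0.
On the post-grant state, T3, T9 is a maximal run — nothing extends it. Verifying each step:
  pool = (0, 1, 3)
  T3 needs (0, 1, 3) <= (0, 1, 3) -> finishes; pool += (2, 2, 1) = (2, 3, 4)
  T9 needs (0, 3, 3) <= (2, 3, 4) -> finishes; pool += (1, 0, 1) = (3, 3, 5)
  T1 still needs (1, 7, 4) but only (3, 3, 5) is free — short on R2
  T7 still needs (0, 5, 2) but only (3, 3, 5) is free — short on R2
  T5 still needs (1, 2, 6) but only (3, 3, 5) is free — short on R0
  T8 still needs (2, 4, 4) but only (3, 3, 5) is free — short on R2
  T2 still needs (1, 7, 7) but only (3, 3, 5) is free — short on R2 and R0
Post-grant, the permanently blocked set is T1, T7, T5, T8 and T2.


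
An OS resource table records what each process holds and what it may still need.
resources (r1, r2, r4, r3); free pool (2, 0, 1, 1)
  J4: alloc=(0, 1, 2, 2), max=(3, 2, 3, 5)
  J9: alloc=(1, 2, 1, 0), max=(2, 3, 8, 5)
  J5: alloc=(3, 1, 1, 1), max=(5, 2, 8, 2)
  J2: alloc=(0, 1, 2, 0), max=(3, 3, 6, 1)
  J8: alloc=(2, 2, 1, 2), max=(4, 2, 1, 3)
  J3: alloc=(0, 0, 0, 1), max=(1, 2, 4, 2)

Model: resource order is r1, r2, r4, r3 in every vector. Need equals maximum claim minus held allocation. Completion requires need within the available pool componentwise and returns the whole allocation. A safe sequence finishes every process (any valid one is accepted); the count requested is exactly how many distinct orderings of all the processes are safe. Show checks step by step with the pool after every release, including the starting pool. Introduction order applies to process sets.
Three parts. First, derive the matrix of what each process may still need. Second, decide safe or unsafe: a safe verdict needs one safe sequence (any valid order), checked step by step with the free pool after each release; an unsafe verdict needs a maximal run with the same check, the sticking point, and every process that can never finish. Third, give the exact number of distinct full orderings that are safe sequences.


(1) Need matrix, components ordered r1, r2, r4, r3:
  J4: (3, 1, 1, 3)
  J9: (1, 1, 7, 5)
  J5: (2, 1, 7, 1)
  J2: (3, 2, 4, 1)
  J8: (2, 0, 0, 1)
  J3: (1, 2, 4, 1)
(2) UNSAFE.
Key observation: J8, J4, J2, J3 can finish, but then (4, 4, 6, 6) is all there is, and the blocked group's r4 demands exceed it.
A maximal execution: J8, J4, J2, J3 — then nothing else fits. Check, step by step:
  pool = (2, 0, 1, 1)
  run J8 (needs (2, 0, 0, 1), free (2, 0, 1, 1)); after release of (2, 2, 1, 2) the pool is (4, 2, 2, 3)
  run J4 (needs (3, 1, 1, 3), free (4, 2, 2, 3)); after release of (0, 1, 2, 2) the pool is (4, 3, 4, 5)
  run J2 (needs (3, 2, 4, 1), free (4, 3, 4, 5)); after release of (0, 1, 2, 0) the pool is (4, 4, 6, 5)
  run J3 (needs (1, 2, 4, 1), free (4, 4, 6, 5)); after release of (0, 0, 0, 1) the pool is (4, 4, 6, 6)
  J9 still needs (1, 1, 7, 5) but only (4, 4, 6, 6) is free — short on r4
  J5 still needs (2, 1, 7, 1) but only (4, 4, 6, 6) is free — short on r4
Processes that can never finish: J9 and J5.
(3) The exact count: 0 of the possible complete orderings are safe sequences.


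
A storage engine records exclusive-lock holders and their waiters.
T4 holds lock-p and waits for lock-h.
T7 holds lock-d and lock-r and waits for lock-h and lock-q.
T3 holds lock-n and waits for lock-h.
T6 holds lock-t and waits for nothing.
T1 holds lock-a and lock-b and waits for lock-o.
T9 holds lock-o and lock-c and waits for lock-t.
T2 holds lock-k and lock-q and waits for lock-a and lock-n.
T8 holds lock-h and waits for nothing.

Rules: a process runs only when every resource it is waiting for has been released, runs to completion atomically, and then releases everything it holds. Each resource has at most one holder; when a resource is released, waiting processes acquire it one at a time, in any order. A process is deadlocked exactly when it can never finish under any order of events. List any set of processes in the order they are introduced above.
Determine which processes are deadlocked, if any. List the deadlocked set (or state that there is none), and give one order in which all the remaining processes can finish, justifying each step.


The deadlocked set is empty.
Key observation: every chain of waits terminates; starting from the processes that wait on nothing, all the rest unlock in turn.
One completion order for the rest: T6, T9, T8, T1, T3, T4, T2, T7.
Verifying each step:
  run T6 (it waits on nothing); releases lock-t
  T9 waits on lock-t — all released -> runs and releases lock-o and lock-c
  run T8 (it waits on nothing); releases lock-h
  T1 waits on lock-o — all released -> runs and releases lock-a and lock-b
  T3 waits on lock-h — all released -> runs and releases lock-n
  T4 waits on lock-h — all released -> runs and releases lock-p
  T2 waits on lock-a and lock-n — all released -> runs and releases lock-k and lock-q
  T7 waits on lock-h and lock-q — all released -> runs and releases lock-d and lock-r


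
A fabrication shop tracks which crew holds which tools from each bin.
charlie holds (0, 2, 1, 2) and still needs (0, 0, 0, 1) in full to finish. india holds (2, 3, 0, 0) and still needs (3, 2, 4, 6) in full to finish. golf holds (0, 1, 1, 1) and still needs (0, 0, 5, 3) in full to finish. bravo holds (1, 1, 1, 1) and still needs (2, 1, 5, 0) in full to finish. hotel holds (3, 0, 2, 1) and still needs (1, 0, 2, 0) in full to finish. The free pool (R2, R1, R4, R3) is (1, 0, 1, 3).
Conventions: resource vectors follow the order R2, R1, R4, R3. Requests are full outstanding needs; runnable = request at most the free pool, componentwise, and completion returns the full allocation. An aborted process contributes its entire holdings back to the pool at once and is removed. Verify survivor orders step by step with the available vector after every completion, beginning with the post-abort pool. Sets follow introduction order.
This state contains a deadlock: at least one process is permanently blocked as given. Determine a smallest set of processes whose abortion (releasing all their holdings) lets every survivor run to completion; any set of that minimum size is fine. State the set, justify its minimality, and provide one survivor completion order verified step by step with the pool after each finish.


The answer: abort bravo.
Key observation: aborting bravo returns (1, 1, 1, 1), and golf — hopeless before — runs at step 4 with the returned capacity in the pool.
Minimality: the empty abort set fails — the state is deadlocked as it stands.
One survivor order: hotel, charlie, india, golf. Step-by-step check (post-abort pool first):
  pool = (2, 1, 2, 4)
  hotel needs (1, 0, 2, 0) <= (2, 1, 2, 4) -> finishes; pool += (3, 0, 2, 1) = (5, 1, 4, 5)
  charlie needs (0, 0, 0, 1) <= (5, 1, 4, 5) -> finishes; pool += (0, 2, 1, 2) = (5, 3, 5, 7)
  india needs (3, 2, 4, 6) <= (5, 3, 5, 7) -> finishes; pool += (2, 3, 0, 0) = (7, 6, 5, 7)
  golf needs (0, 0, 5, 3) <= (7, 6, 5, 7) -> finishes; pool += (0, 1, 1, 1) = (7, 7, 6, 8)


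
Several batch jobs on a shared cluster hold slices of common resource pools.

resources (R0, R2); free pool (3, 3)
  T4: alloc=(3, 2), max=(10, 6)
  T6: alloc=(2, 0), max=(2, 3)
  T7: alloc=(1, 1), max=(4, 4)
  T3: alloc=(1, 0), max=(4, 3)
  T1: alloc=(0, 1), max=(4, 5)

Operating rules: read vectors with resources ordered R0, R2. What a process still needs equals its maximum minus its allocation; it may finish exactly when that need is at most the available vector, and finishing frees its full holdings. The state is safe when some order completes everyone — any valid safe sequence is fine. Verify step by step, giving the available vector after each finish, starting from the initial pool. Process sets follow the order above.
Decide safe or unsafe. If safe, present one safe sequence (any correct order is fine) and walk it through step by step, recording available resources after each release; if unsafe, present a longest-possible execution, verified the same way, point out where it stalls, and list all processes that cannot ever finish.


SAFE — a valid safe sequence is T7, T6, T1, T3, T4.
Key observation: at T7 the run first touches a limit — (3, 3) against (3, 3), exact on a resource it actually requests.
Step-by-step check:
  pool = (3, 3)
  T7 needs (3, 3) <= (3, 3) -> finishes; pool += (1, 1) = (4, 4)
  T6 needs (0, 3) <= (4, 4) -> finishes; pool += (2, 0) = (6, 4)
  T1 needs (4, 4) <= (6, 4) -> finishes; pool += (0, 1) = (6, 5)
  T3 needs (3, 3) <= (6, 5) -> finishes; pool += (1, 0) = (7, 5)
  T4 needs (7, 4) <= (7, 5) -> finishes; pool += (3, 2) = (10, 7)


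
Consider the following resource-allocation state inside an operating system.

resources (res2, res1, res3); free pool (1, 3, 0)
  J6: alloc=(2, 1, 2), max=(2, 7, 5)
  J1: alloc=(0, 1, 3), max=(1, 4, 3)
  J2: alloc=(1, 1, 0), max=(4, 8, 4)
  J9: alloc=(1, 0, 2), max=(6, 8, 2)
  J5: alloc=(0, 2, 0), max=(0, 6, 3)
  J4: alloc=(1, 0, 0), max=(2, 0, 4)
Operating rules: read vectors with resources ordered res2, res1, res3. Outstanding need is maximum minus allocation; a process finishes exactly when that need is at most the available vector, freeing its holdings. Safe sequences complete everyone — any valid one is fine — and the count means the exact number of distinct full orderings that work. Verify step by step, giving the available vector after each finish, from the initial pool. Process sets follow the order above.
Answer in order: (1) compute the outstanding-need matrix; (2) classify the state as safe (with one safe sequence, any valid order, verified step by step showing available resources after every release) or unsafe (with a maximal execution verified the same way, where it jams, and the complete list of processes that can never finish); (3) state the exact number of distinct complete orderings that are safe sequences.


(1) Outstanding need per process (order res2, res1, res3):
  J6: (0, 6, 3)
  J1: (1, 3, 0)
  J2: (3, 7, 4)
  J9: (5, 8, 0)
  J5: (0, 4, 3)
  J4: (1, 0, 4)
(2) SAFE. One safe sequence: J1, J5, J6, J2, J4, J9.
Key observation: reading the order forward, J1 is the first process whose need (1, 3, 0) meets the free pool (1, 3, 0) exactly on a resource it requests.
Walking it through:
  pool = (1, 3, 0)
  J1 needs (1, 3, 0) <= (1, 3, 0) -> finishes; pool += (0, 1, 3) = (1, 4, 3)
  J5 needs (0, 4, 3) <= (1, 4, 3) -> finishes; pool += (0, 2, 0) = (1, 6, 3)
  J6 needs (0, 6, 3) <= (1, 6, 3) -> finishes; pool += (2, 1, 2) = (3, 7, 5)
  J2 needs (3, 7, 4) <= (3, 7, 5) -> finishes; pool += (1, 1, 0) = (4, 8, 5)
  J4 needs (1, 0, 4) <= (4, 8, 5) -> finishes; pool += (1, 0, 0) = (5, 8, 5)
  J9 needs (5, 8, 0) <= (5, 8, 5) -> finishes; pool += (1, 0, 2) = (6, 8, 7)
(3) The exact count: 2 of the possible complete orderings are safe sequences.


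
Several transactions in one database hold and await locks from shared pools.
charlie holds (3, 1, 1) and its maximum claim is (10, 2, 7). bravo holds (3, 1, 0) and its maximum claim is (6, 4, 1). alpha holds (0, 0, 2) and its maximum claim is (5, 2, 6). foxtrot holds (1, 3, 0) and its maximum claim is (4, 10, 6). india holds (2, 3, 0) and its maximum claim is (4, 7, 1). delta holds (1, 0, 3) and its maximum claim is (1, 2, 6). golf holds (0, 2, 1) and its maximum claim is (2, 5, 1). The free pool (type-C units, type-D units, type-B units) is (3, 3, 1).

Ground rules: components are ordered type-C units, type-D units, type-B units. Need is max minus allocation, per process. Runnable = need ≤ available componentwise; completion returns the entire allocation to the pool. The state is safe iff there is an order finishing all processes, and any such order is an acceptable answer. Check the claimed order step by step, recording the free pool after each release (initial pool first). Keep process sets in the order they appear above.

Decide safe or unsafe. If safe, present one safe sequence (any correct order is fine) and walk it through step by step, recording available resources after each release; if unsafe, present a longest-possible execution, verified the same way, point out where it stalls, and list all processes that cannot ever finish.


UNSAFE — no complete ordering exists.
Key observation: the wall is type-B units: completing golf, india, bravo brings the pool only to (8, 9, 2), and all the rest need more.
The run golf, india, bravo cannot be extended any further. Walking it through:
  pool = (3, 3, 1)
  golf needs (2, 3, 0) <= (3, 3, 1) -> finishes; pool += (0, 2, 1) = (3, 5, 2)
  india needs (2, 4, 1) <= (3, 5, 2) -> finishes; pool += (2, 3, 0) = (5, 8, 2)
  bravo needs (3, 3, 1) <= (5, 8, 2) -> finishes; pool += (3, 1, 0) = (8, 9, 2)
  charlie cannot run: need (7, 1, 6) vs free (8, 9, 2) (insufficient type-B units)
  alpha cannot run: need (5, 2, 4) vs free (8, 9, 2) (insufficient type-B units)
  foxtrot cannot run: need (3, 7, 6) vs free (8, 9, 2) (insufficient type-B units)
  delta cannot run: need (0, 2, 3) vs free (8, 9, 2) (insufficient type-B units)
Processes that can never finish: charlie, alpha, foxtrot and delta.


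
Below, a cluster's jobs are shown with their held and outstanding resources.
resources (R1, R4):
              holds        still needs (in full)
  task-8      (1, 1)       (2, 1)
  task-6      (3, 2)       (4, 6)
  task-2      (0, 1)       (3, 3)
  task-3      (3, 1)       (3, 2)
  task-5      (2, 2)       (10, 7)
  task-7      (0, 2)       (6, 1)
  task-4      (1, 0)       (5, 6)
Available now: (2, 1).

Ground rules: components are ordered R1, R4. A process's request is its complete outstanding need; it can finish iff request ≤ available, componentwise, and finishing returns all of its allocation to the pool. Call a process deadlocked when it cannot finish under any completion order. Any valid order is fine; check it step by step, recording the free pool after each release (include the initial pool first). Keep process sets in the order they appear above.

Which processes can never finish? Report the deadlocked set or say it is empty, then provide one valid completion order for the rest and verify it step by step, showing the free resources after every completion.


The deadlocked set is empty.
Key observation: task-8 fits the free pool immediately, and its release cascades until everyone finishes.
One completion order for the rest: task-8, task-3, task-2, task-7, task-6, task-4, task-5. Check, step by step:
  pool = (2, 1)
  run task-8 (needs (2, 1), free (2, 1)); after release of (1, 1) the pool is (3, 2)
  run task-3 (needs (3, 2), free (3, 2)); after release of (3, 1) the pool is (6, 3)
  run task-2 (needs (3, 3), free (6, 3)); after release of (0, 1) the pool is (6, 4)
  run task-7 (needs (6, 1), free (6, 4)); after release of (0, 2) the pool is (6, 6)
  run task-6 (needs (4, 6), free (6, 6)); after release of (3, 2) the pool is (9, 8)
  run task-4 (needs (5, 6), free (9, 8)); after release of (1, 0) the pool is (10, 8)
  run task-5 (needs (10, 7), free (10, 8)); after release of (2, 2) the pool is (12, 10)


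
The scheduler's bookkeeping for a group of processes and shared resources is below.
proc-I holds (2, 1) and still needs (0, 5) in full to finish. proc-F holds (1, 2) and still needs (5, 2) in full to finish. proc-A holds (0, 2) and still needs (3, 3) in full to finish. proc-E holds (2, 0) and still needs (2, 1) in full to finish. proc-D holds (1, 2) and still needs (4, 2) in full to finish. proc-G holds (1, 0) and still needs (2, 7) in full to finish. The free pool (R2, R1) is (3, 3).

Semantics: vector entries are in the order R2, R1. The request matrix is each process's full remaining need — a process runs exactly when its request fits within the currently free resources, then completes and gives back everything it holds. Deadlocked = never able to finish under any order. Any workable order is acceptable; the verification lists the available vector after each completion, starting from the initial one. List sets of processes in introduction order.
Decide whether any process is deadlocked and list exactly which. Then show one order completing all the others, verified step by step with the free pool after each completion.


The deadlocked set is empty.
Key observation: proc-E fits the free pool immediately, and its release cascades until everyone finishes.
A valid finishing order for the others: proc-E, proc-F, proc-D, proc-G, proc-A, proc-I. Verifying each step:
  pool = (3, 3)
  proc-E: need (2, 1) fits (3, 3); releases (2, 0), pool now (5, 3)
  proc-F: need (5, 2) fits (5, 3); releases (1, 2), pool now (6, 5)
  proc-D: need (4, 2) fits (6, 5); releases (1, 2), pool now (7, 7)
  proc-G: need (2, 7) fits (7, 7); releases (1, 0), pool now (8, 7)
  proc-A: need (3, 3) fits (8, 7); releases (0, 2), pool now (8, 9)
  proc-I: need (0, 5) fits (8, 9); releases (2, 1), pool now (10, 10)


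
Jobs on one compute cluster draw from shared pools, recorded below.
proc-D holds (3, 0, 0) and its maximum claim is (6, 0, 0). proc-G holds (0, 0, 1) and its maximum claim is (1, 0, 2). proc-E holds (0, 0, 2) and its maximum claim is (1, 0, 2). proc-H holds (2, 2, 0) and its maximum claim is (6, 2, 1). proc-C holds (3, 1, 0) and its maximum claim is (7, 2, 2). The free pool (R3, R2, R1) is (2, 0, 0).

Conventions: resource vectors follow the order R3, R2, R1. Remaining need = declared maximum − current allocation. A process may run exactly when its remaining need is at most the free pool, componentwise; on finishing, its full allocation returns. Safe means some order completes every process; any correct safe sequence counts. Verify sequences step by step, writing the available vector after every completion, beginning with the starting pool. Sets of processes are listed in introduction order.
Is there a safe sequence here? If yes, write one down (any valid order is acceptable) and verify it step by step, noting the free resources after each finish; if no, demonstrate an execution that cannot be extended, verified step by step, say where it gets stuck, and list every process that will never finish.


UNSAFE — no complete ordering exists.
Key observation: the pool after proc-E, proc-G is (2, 0, 3); every surviving request exceeds it in R3, so progress ends there.
The run proc-E, proc-G cannot be extended any further. Step-by-step check:
  pool = (2, 0, 0)
  proc-E needs (1, 0, 0) <= (2, 0, 0) -> finishes; pool += (0, 0, 2) = (2, 0, 2)
  proc-G needs (1, 0, 1) <= (2, 0, 2) -> finishes; pool += (0, 0, 1) = (2, 0, 3)
  proc-D cannot run: need (3, 0, 0) vs free (2, 0, 3) (insufficient R3)
  proc-H cannot run: need (4, 0, 1) vs free (2, 0, 3) (insufficient R3)
  proc-C cannot run: need (4, 1, 2) vs free (2, 0, 3) (insufficient R3 and R2)
Processes that can never finish: proc-D, proc-H and proc-C.


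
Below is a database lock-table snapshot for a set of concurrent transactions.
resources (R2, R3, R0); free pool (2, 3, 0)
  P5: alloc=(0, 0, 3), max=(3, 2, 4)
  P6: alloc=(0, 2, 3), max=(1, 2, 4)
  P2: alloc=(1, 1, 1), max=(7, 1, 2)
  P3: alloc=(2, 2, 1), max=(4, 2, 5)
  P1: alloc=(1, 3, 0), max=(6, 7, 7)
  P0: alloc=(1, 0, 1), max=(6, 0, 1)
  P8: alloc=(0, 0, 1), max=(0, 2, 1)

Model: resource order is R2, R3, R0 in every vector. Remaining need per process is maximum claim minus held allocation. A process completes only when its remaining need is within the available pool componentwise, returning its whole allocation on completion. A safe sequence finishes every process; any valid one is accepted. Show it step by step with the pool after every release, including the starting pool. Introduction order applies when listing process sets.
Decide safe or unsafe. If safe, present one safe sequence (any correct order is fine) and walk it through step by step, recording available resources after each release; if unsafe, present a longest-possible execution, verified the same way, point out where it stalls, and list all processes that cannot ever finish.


UNSAFE.
Key observation: R2 is the bottleneck — with P8, P6, P3, P5 done the pool holds (4, 7, 8), short of every remaining need.
The run P8, P6, P3, P5 cannot be extended any further. Verifying each step:
  pool = (2, 3, 0)
  P8 needs (0, 2, 0) <= (2, 3, 0) -> finishes; pool += (0, 0, 1) = (2, 3, 1)
  P6 needs (1, 0, 1) <= (2, 3, 1) -> finishes; pool += (0, 2, 3) = (2, 5, 4)
  P3 needs (2, 0, 4) <= (2, 5, 4) -> finishes; pool += (2, 2, 1) = (4, 7, 5)
  P5 needs (3, 2, 1) <= (4, 7, 5) -> finishes; pool += (0, 0, 3) = (4, 7, 8)
  P2 still needs (6, 0, 1) but only (4, 7, 8) is free — short on R2
  P1 still needs (5, 4, 7) but only (4, 7, 8) is free — short on R2
  P0 still needs (5, 0, 0) but only (4, 7, 8) is free — short on R2
Permanently blocked: P2, P1 and P0.


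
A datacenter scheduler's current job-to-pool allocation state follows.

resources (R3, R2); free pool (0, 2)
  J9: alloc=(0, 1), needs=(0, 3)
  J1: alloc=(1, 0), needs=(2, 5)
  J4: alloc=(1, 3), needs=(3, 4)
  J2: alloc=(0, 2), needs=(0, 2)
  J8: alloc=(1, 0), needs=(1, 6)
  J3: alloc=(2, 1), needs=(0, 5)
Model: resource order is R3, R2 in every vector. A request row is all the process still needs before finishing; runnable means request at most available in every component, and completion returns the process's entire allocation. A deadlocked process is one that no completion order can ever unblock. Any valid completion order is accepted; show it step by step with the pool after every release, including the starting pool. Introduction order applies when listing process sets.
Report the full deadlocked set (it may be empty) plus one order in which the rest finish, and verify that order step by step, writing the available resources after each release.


Nothing here is deadlocked.
Key observation: J2 can run right away; the returned allocation unlocks the remaining processes in turn.
A valid finishing order for the others: J2, J9, J3, J1, J8, J4. Check, step by step:
  pool = (0, 2)
  J2: need (0, 2) fits (0, 2); releases (0, 2), pool now (0, 4)
  J9: need (0, 3) fits (0, 4); releases (0, 1), pool now (0, 5)
  J3: need (0, 5) fits (0, 5); releases (2, 1), pool now (2, 6)
  J1: need (2, 5) fits (2, 6); releases (1, 0), pool now (3, 6)
  J8: need (1, 6) fits (3, 6); releases (1, 0), pool now (4, 6)
  J4: need (3, 4) fits (4, 6); releases (1, 3), pool now (5, 9)
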